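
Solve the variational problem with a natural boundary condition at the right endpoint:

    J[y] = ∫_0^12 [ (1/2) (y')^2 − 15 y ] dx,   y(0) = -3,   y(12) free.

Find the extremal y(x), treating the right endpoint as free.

The Lagrangian L = (1/2) (y')^2 − 15 y gives
    ∂L/∂y = −15,   ∂L/∂y' = y'.
Euler-Lagrange: d/dx(y') − (−15) = 0, i.e. y'' + 15 = 0, so
    y(x) = −(15/2) x^2 + C1 x + C2.
Fixed left endpoint y(0) = -3 ⇒ C2 = -3.
The right endpoint x = 12 is free, so the natural (transversality) condition is ∂L/∂y' |_{x=12} = 0, i.e. y'(12) = 0.
Compute y'(x) = −15 x + C1, so y'(12) = −180 + C1 = 0 ⇒ C1 = 180.
Therefore the extremal is
    y(x) = −(15/2) x^2 + 180 x − 3.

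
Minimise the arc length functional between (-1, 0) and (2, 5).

Arc-length functional: J[y] = ∫ sqrt(1 + (y')^2) dx.
Lagrangian L = sqrt(1 + (y')^2) has no explicit y dependence, so ∂L/∂y = 0 and the Euler-Lagrange equation gives
    d/dx( y' / sqrt(1 + (y')^2) ) = 0  ⇒  y' / sqrt(1 + (y')^2) = const.
Hence y' is constant, so y(x) is affine.
Fitting the endpoints (-1, 0) and (2, 5):
    slope m = (5 − 0) / (2 − (-1)) = 5/3,
    intercept c = 0 − m·(-1) = 5/3.
Extremal: y(x) = (5/3) x + 5/3.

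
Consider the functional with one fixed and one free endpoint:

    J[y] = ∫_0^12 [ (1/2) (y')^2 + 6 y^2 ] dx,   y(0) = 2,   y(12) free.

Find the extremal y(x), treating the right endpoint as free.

The Lagrangian L = (1/2) (y')^2 + 6 y^2 gives
    ∂L/∂y = 12 y,   ∂L/∂y' = y'.
Euler-Lagrange: y'' − 12 y = 0.
With k = sqrt(12), the general solution is
    y(x) = A cosh(sqrt(12) x) + B sinh(sqrt(12) x).
Fixed left endpoint y(0) = 2 ⇒ A = 2.
The right endpoint x = 12 is free, so the natural (transversality) condition is ∂L/∂y' |_{x=12} = 0, i.e. y'(12) = 0.
Compute y'(x) = A k sinh(k x) + B k cosh(k x), so
    y'(12) = A k sinh(k·12) + B k cosh(k·12) = 0
    ⇒ B = −A tanh(k·12) = − 2 tanh(sqrt(12)·12).
Therefore the extremal is
    y(x) = 2 cosh(sqrt(12) x) − 2 tanh(sqrt(12)·12) sinh(sqrt(12) x).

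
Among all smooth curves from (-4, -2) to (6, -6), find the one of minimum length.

Arc-length functional: J[y] = ∫ sqrt(1 + (y')^2) dx.
Lagrangian L = sqrt(1 + (y')^2) has no explicit y dependence, so ∂L/∂y = 0 and the Euler-Lagrange equation gives
    d/dx( y' / sqrt(1 + (y')^2) ) = 0  ⇒  y' / sqrt(1 + (y')^2) = const.
Hence y' is constant, so y(x) is affine.
Fitting the endpoints (-4, -2) and (6, -6):
    slope m = ((-6) − (-2)) / (6 − (-4)) = -2/5,
    intercept c = (-2) − m·(-4) = -18/5.
Extremal: y(x) = (-2/5) x - 18/5.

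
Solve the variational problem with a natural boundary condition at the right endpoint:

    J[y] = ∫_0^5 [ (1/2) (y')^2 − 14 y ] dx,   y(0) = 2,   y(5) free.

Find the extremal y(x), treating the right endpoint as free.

The Lagrangian L = (1/2) (y')^2 − 14 y gives
    ∂L/∂y = −14,   ∂L/∂y' = y'.
Euler-Lagrange: d/dx(y') − (−14) = 0, i.e. y'' + 14 = 0, so
    y(x) = −(14/2) x^2 + C1 x + C2.
Fixed left endpoint y(0) = 2 ⇒ C2 = 2.
The right endpoint x = 5 is free, so the natural (transversality) condition is ∂L/∂y' |_{x=5} = 0, i.e. y'(5) = 0.
Compute y'(x) = −14 x + C1, so y'(5) = −70 + C1 = 0 ⇒ C1 = 70.
Therefore the extremal is
    y(x) = −7 x^2 + 70 x + 2.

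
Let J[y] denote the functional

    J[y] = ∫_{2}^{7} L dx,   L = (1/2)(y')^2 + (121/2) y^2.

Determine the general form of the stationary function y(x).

The Lagrangian is L = (1/2)(y')^2 + (121/2) y^2.
∂L/∂y = 121y.
∂L/∂y' = y'.
The Euler-Lagrange equation d/dx(∂L/∂y') − ∂L/∂y = 0 becomes:
    y'' - 121 y = 0
General solution: y(x) = A e^(11x) + B e^(-11x), where A and B are arbitrary constants fixed by the endpoint conditions.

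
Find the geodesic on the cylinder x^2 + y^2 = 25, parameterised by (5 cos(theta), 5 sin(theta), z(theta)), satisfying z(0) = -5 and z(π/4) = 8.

Parameterise the cylinder of radius R = 5 as
    r(θ) = (5 cos θ, 5 sin θ, z(θ)).
The arc-length element is
    ds = sqrt(25 + (dz/dθ)^2) dθ,
so the Lagrangian is L = sqrt(25 + z'^2).
L depends on z' only, not on z or θ, so ∂L/∂z = 0 and
    ∂L/∂z' = z' / sqrt(25 + z'^2).
The Euler-Lagrange equation gives
    d/dθ( z' / sqrt(25 + z'^2) ) = 0,
so z' is constant. Integrating once:
    z(θ) = a θ + b,
a helix on the cylinder (a straight line when the cylinder is unrolled). The constants a, b are determined by the endpoint conditions.
With endpoint conditions z(0) = -5 and z(π/4) = 8: from z(0) = b we get b = -5, and a·π/4 + -5 = 8 gives a = 52/π, so
    z(θ) = (52/π) θ − 5.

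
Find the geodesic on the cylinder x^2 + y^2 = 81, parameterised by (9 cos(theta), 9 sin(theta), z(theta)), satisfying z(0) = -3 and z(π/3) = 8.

Parameterise the cylinder of radius R = 9 as
    r(θ) = (9 cos θ, 9 sin θ, z(θ)).
The arc-length element is
    ds = sqrt(81 + (dz/dθ)^2) dθ,
so the Lagrangian is L = sqrt(81 + z'^2).
L depends on z' only, not on z or θ, so ∂L/∂z = 0 and
    ∂L/∂z' = z' / sqrt(81 + z'^2).
The Euler-Lagrange equation gives
    d/dθ( z' / sqrt(81 + z'^2) ) = 0,
so z' is constant. Integrating once:
    z(θ) = a θ + b,
a helix on the cylinder (a straight line when the cylinder is unrolled). The constants a, b are determined by the endpoint conditions.
With endpoint conditions z(0) = -3 and z(π/3) = 8: from z(0) = b we get b = -3, and a·π/3 + -3 = 8 gives a = 33/π, so
    z(θ) = (33/π) θ − 3.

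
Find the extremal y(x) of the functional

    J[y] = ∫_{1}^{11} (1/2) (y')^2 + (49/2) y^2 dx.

The Lagrangian is L = (1/2) (y')^2 + (49/2) y^2.
Compute ∂L/∂y = 49y, ∂L/∂y' = y'.
The Euler-Lagrange equation d/dx(∂L/∂y') − ∂L/∂y = 0 reduces to
    y'' − 49 y = 0.
Its general solution is
    y(x) = A e^(7x) + B e^(−7x),
with A, B fixed by the endpoint conditions.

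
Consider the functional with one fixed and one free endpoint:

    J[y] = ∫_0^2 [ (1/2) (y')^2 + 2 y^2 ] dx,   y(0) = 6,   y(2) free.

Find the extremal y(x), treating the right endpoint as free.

The Lagrangian L = (1/2) (y')^2 + 2 y^2 gives
    ∂L/∂y = 4 y,   ∂L/∂y' = y'.
Euler-Lagrange: y'' − 4 y = 0.
With k = 2, the general solution is
    y(x) = A cosh(2 x) + B sinh(2 x).
Fixed left endpoint y(0) = 6 ⇒ A = 6.
The right endpoint x = 2 is free, so the natural (transversality) condition is ∂L/∂y' |_{x=2} = 0, i.e. y'(2) = 0.
Compute y'(x) = A k sinh(k x) + B k cosh(k x), so
    y'(2) = A k sinh(k·2) + B k cosh(k·2) = 0
    ⇒ B = −A tanh(k·2) = − 6 tanh(2·2).
Therefore the extremal is
    y(x) = 6 cosh(2 x) − 6 tanh(2·2) sinh(2 x).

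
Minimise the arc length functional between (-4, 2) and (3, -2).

Arc-length functional: J[y] = ∫ sqrt(1 + (y')^2) dx.
Lagrangian L = sqrt(1 + (y')^2) has no explicit y dependence, so ∂L/∂y = 0 and the Euler-Lagrange equation gives
    d/dx( y' / sqrt(1 + (y')^2) ) = 0  ⇒  y' / sqrt(1 + (y')^2) = const.
Hence y' is constant, so y(x) is affine.
Fitting the endpoints (-4, 2) and (3, -2):
    slope m = ((-2) − 2) / (3 − (-4)) = -4/7,
    intercept c = 2 − m·(-4) = -2/7.
Extremal: y(x) = (-4/7) x - 2/7.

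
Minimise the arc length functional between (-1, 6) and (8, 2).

Arc-length functional: J[y] = ∫ sqrt(1 + (y')^2) dx.
Lagrangian L = sqrt(1 + (y')^2) has no explicit y dependence, so ∂L/∂y = 0 and the Euler-Lagrange equation gives
    d/dx( y' / sqrt(1 + (y')^2) ) = 0  ⇒  y' / sqrt(1 + (y')^2) = const.
Hence y' is constant, so y(x) is affine.
Fitting the endpoints (-1, 6) and (8, 2):
    slope m = (2 − 6) / (8 − (-1)) = -4/9,
    intercept c = 6 − m·(-1) = 50/9.
Extremal: y(x) = (-4/9) x + 50/9.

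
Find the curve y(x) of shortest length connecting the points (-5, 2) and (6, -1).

Arc-length functional: J[y] = ∫ sqrt(1 + (y')^2) dx.
Lagrangian L = sqrt(1 + (y')^2) has no explicit y dependence, so ∂L/∂y = 0 and the Euler-Lagrange equation gives
    d/dx( y' / sqrt(1 + (y')^2) ) = 0  ⇒  y' / sqrt(1 + (y')^2) = const.
Hence y' is constant, so y(x) is affine.
Fitting the endpoints (-5, 2) and (6, -1):
    slope m = ((-1) − 2) / (6 − (-5)) = -3/11,
    intercept c = 2 − m·(-5) = 7/11.
Extremal: y(x) = (-3/11) x + 7/11.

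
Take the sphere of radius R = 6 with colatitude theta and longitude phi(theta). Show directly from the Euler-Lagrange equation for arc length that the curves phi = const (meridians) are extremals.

On the sphere of radius R = 6 with spherical coordinates (θ, φ), the induced metric is
    ds^2 = 36(dθ^2 + sin^2(θ) dφ^2).
Using θ as the parameter, the arc-length functional becomes
    J[φ] = ∫ 6 sqrt(1 + sin^2(θ) (dφ/dθ)^2) dθ.
So L = 6 sqrt(1 + sin^2(θ) φ'^2). Compute
    ∂L/∂φ = 0  (L has no explicit φ dependence),
    ∂L/∂φ' = 6 sin^2(θ) φ' / sqrt(1 + sin^2(θ) φ'^2).
For the candidate φ(θ) = c (constant), φ' = 0, so ∂L/∂φ' evaluated along the candidate vanishes, and ∂L/∂φ is identically zero. Hence
    d/dθ(∂L/∂φ') − ∂L/∂φ = 0
is satisfied. Therefore meridians φ = const are extremals of arc length — they are geodesics on the sphere.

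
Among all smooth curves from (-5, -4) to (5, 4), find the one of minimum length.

Arc-length functional: J[y] = ∫ sqrt(1 + (y')^2) dx.
Lagrangian L = sqrt(1 + (y')^2) has no explicit y dependence, so ∂L/∂y = 0 and the Euler-Lagrange equation gives
    d/dx( y' / sqrt(1 + (y')^2) ) = 0  ⇒  y' / sqrt(1 + (y')^2) = const.
Hence y' is constant, so y(x) is affine.
Fitting the endpoints (-5, -4) and (5, 4):
    slope m = (4 − (-4)) / (5 − (-5)) = 4/5,
    intercept c = (-4) − m·(-5) = 0.
Extremal: y(x) = (4/5) x.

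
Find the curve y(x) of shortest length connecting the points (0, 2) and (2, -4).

Arc-length functional: J[y] = ∫ sqrt(1 + (y')^2) dx.
Lagrangian L = sqrt(1 + (y')^2) has no explicit y dependence, so ∂L/∂y = 0 and the Euler-Lagrange equation gives
    d/dx( y' / sqrt(1 + (y')^2) ) = 0  ⇒  y' / sqrt(1 + (y')^2) = const.
Hence y' is constant, so y(x) is affine.
Fitting the endpoints (0, 2) and (2, -4):
    slope m = ((-4) − 2) / (2 − 0) = -3,
    intercept c = 2 − m·0 = 2.
Extremal: y(x) = -3 x + 2.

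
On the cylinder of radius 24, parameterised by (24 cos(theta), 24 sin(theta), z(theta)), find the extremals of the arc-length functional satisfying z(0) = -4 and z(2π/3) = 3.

Parameterise the cylinder of radius R = 24 as
    r(θ) = (24 cos θ, 24 sin θ, z(θ)).
The arc-length element is
    ds = sqrt(576 + (dz/dθ)^2) dθ,
so the Lagrangian is L = sqrt(576 + z'^2).
L depends on z' only, not on z or θ, so ∂L/∂z = 0 and
    ∂L/∂z' = z' / sqrt(576 + z'^2).
The Euler-Lagrange equation gives
    d/dθ( z' / sqrt(576 + z'^2) ) = 0,
so z' is constant. Integrating once:
    z(θ) = a θ + b,
a helix on the cylinder (a straight line when the cylinder is unrolled). The constants a, b are determined by the endpoint conditions.
With endpoint conditions z(0) = -4 and z(2π/3) = 3: from z(0) = b we get b = -4, and a·2π/3 + -4 = 3 gives a = 21/(2π), so
    z(θ) = (21/(2π)) θ − 4.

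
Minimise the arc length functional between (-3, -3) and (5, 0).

Arc-length functional: J[y] = ∫ sqrt(1 + (y')^2) dx.
Lagrangian L = sqrt(1 + (y')^2) has no explicit y dependence, so ∂L/∂y = 0 and the Euler-Lagrange equation gives
    d/dx( y' / sqrt(1 + (y')^2) ) = 0  ⇒  y' / sqrt(1 + (y')^2) = const.
Hence y' is constant, so y(x) is affine.
Fitting the endpoints (-3, -3) and (5, 0):
    slope m = (0 − (-3)) / (5 − (-3)) = 3/8,
    intercept c = (-3) − m·(-3) = -15/8.
Extremal: y(x) = (3/8) x - 15/8.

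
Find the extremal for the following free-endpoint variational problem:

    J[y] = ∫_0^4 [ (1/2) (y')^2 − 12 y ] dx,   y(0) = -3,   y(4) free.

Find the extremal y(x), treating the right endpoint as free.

The Lagrangian L = (1/2) (y')^2 − 12 y gives
    ∂L/∂y = −12,   ∂L/∂y' = y'.
Euler-Lagrange: d/dx(y') − (−12) = 0, i.e. y'' + 12 = 0, so
    y(x) = −(12/2) x^2 + C1 x + C2.
Fixed left endpoint y(0) = -3 ⇒ C2 = -3.
The right endpoint x = 4 is free, so the natural (transversality) condition is ∂L/∂y' |_{x=4} = 0, i.e. y'(4) = 0.
Compute y'(x) = −12 x + C1, so y'(4) = −48 + C1 = 0 ⇒ C1 = 48.
Therefore the extremal is
    y(x) = −6 x^2 + 48 x − 3.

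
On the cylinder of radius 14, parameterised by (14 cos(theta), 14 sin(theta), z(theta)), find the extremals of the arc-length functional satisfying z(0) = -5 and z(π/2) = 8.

Parameterise the cylinder of radius R = 14 as
    r(θ) = (14 cos θ, 14 sin θ, z(θ)).
The arc-length element is
    ds = sqrt(196 + (dz/dθ)^2) dθ,
so the Lagrangian is L = sqrt(196 + z'^2).
L depends on z' only, not on z or θ, so ∂L/∂z = 0 and
    ∂L/∂z' = z' / sqrt(196 + z'^2).
The Euler-Lagrange equation gives
    d/dθ( z' / sqrt(196 + z'^2) ) = 0,
so z' is constant. Integrating once:
    z(θ) = a θ + b,
a helix on the cylinder (a straight line when the cylinder is unrolled). The constants a, b are determined by the endpoint conditions.
With endpoint conditions z(0) = -5 and z(π/2) = 8: from z(0) = b we get b = -5, and a·π/2 + -5 = 8 gives a = 26/π, so
    z(θ) = (26/π) θ − 5.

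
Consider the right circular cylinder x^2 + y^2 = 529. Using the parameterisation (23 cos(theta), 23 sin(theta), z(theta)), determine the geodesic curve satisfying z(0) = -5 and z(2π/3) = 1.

Parameterise the cylinder of radius R = 23 as
    r(θ) = (23 cos θ, 23 sin θ, z(θ)).
The arc-length element is
    ds = sqrt(529 + (dz/dθ)^2) dθ,
so the Lagrangian is L = sqrt(529 + z'^2).
L depends on z' only, not on z or θ, so ∂L/∂z = 0 and
    ∂L/∂z' = z' / sqrt(529 + z'^2).
The Euler-Lagrange equation gives
    d/dθ( z' / sqrt(529 + z'^2) ) = 0,
so z' is constant. Integrating once:
    z(θ) = a θ + b,
a helix on the cylinder (a straight line when the cylinder is unrolled). The constants a, b are determined by the endpoint conditions.
With endpoint conditions z(0) = -5 and z(2π/3) = 1: from z(0) = b we get b = -5, and a·2π/3 + -5 = 1 gives a = 9/π, so
    z(θ) = (9/π) θ − 5.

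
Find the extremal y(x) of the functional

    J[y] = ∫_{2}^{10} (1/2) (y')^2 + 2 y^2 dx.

The Lagrangian is L = (1/2) (y')^2 + 2 y^2.
Compute ∂L/∂y = 4y, ∂L/∂y' = y'.
The Euler-Lagrange equation d/dx(∂L/∂y') − ∂L/∂y = 0 reduces to
    y'' − 4 y = 0.
Its general solution is
    y(x) = A e^(2x) + B e^(−2x),
with A, B fixed by the endpoint conditions.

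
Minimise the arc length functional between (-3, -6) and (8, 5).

Arc-length functional: J[y] = ∫ sqrt(1 + (y')^2) dx.
Lagrangian L = sqrt(1 + (y')^2) has no explicit y dependence, so ∂L/∂y = 0 and the Euler-Lagrange equation gives
    d/dx( y' / sqrt(1 + (y')^2) ) = 0  ⇒  y' / sqrt(1 + (y')^2) = const.
Hence y' is constant, so y(x) is affine.
Fitting the endpoints (-3, -6) and (8, 5):
    slope m = (5 − (-6)) / (8 − (-3)) = 1,
    intercept c = (-6) − m·(-3) = -3.
Extremal: y(x) = x - 3.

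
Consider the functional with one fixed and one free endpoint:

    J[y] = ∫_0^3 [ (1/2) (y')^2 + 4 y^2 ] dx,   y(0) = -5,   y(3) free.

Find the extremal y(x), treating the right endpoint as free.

The Lagrangian L = (1/2) (y')^2 + 4 y^2 gives
    ∂L/∂y = 8 y,   ∂L/∂y' = y'.
Euler-Lagrange: y'' − 8 y = 0.
With k = sqrt(8), the general solution is
    y(x) = A cosh(sqrt(8) x) + B sinh(sqrt(8) x).
Fixed left endpoint y(0) = -5 ⇒ A = -5.
The right endpoint x = 3 is free, so the natural (transversality) condition is ∂L/∂y' |_{x=3} = 0, i.e. y'(3) = 0.
Compute y'(x) = A k sinh(k x) + B k cosh(k x), so
    y'(3) = A k sinh(k·3) + B k cosh(k·3) = 0
    ⇒ B = −A tanh(k·3) = 5 tanh(sqrt(8)·3).
Therefore the extremal is
    y(x) = −5 cosh(sqrt(8) x) + 5 tanh(sqrt(8)·3) sinh(sqrt(8) x).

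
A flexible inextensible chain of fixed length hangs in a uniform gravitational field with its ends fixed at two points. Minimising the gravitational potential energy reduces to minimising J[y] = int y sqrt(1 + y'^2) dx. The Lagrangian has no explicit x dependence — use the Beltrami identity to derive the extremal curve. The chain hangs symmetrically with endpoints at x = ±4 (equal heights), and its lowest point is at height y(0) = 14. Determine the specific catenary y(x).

The Lagrangian L(y, y') = y sqrt(1 + y'^2) has no explicit x dependence, so the Beltrami identity applies:
    L − y' ∂L/∂y' = C.
Compute ∂L/∂y' = y · y' / sqrt(1 + y'^2). Then
    L − y' ∂L/∂y'
    = y sqrt(1 + y'^2) − y · y'^2 / sqrt(1 + y'^2)
    = y (1 + y'^2 − y'^2) / sqrt(1 + y'^2)
    = y / sqrt(1 + y'^2) = C.
Squaring gives y^2 = C^2 (1 + y'^2), i.e.
    y'^2 = y^2 / C^2 − 1.
Separating variables,
    dy / sqrt(y^2 − C^2) = dx / C,
and integrating gives arccosh(y / C) = (x − a)/C, so
    y(x) = C cosh((x − a)/C),
the catenary. The constants C and a are fixed by the two endpoint conditions (and, for the hanging-chain problem, the length constraint selects C).
Now fit the given data. The endpoints x = ±4 are symmetric at equal height, so the catenary is even about its minimum: a = 0 and y(x) = C cosh(x/C). The lowest point is y(0) = C cosh(0) = C, and we are told y(0) = 14, so C = 14. Therefore
    y(x) = 14 cosh(x/14),
and at the endpoints
    y(±4) = 14 cosh(4/14).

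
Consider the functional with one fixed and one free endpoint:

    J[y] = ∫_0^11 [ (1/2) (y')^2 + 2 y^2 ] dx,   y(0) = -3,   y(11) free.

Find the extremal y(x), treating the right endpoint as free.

The Lagrangian L = (1/2) (y')^2 + 2 y^2 gives
    ∂L/∂y = 4 y,   ∂L/∂y' = y'.
Euler-Lagrange: y'' − 4 y = 0.
With k = 2, the general solution is
    y(x) = A cosh(2 x) + B sinh(2 x).
Fixed left endpoint y(0) = -3 ⇒ A = -3.
The right endpoint x = 11 is free, so the natural (transversality) condition is ∂L/∂y' |_{x=11} = 0, i.e. y'(11) = 0.
Compute y'(x) = A k sinh(k x) + B k cosh(k x), so
    y'(11) = A k sinh(k·11) + B k cosh(k·11) = 0
    ⇒ B = −A tanh(k·11) = 3 tanh(2·11).
Therefore the extremal is
    y(x) = −3 cosh(2 x) + 3 tanh(2·11) sinh(2 x).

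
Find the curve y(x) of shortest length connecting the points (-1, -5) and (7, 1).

Arc-length functional: J[y] = ∫ sqrt(1 + (y')^2) dx.
Lagrangian L = sqrt(1 + (y')^2) has no explicit y dependence, so ∂L/∂y = 0 and the Euler-Lagrange equation gives
    d/dx( y' / sqrt(1 + (y')^2) ) = 0  ⇒  y' / sqrt(1 + (y')^2) = const.
Hence y' is constant, so y(x) is affine.
Fitting the endpoints (-1, -5) and (7, 1):
    slope m = (1 − (-5)) / (7 − (-1)) = 3/4,
    intercept c = (-5) − m·(-1) = -17/4.
Extremal: y(x) = (3/4) x - 17/4.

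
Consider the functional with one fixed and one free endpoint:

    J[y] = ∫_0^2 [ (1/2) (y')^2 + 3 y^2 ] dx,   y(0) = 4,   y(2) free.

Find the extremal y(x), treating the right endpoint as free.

The Lagrangian L = (1/2) (y')^2 + 3 y^2 gives
    ∂L/∂y = 6 y,   ∂L/∂y' = y'.
Euler-Lagrange: y'' − 6 y = 0.
With k = sqrt(6), the general solution is
    y(x) = A cosh(sqrt(6) x) + B sinh(sqrt(6) x).
Fixed left endpoint y(0) = 4 ⇒ A = 4.
The right endpoint x = 2 is free, so the natural (transversality) condition is ∂L/∂y' |_{x=2} = 0, i.e. y'(2) = 0.
Compute y'(x) = A k sinh(k x) + B k cosh(k x), so
    y'(2) = A k sinh(k·2) + B k cosh(k·2) = 0
    ⇒ B = −A tanh(k·2) = − 4 tanh(sqrt(6)·2).
Therefore the extremal is
    y(x) = 4 cosh(sqrt(6) x) − 4 tanh(sqrt(6)·2) sinh(sqrt(6) x).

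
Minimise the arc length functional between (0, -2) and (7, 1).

Arc-length functional: J[y] = ∫ sqrt(1 + (y')^2) dx.
Lagrangian L = sqrt(1 + (y')^2) has no explicit y dependence, so ∂L/∂y = 0 and the Euler-Lagrange equation gives
    d/dx( y' / sqrt(1 + (y')^2) ) = 0  ⇒  y' / sqrt(1 + (y')^2) = const.
Hence y' is constant, so y(x) is affine.
Fitting the endpoints (0, -2) and (7, 1):
    slope m = (1 − (-2)) / (7 − 0) = 3/7,
    intercept c = (-2) − m·0 = -2.
Extremal: y(x) = (3/7) x - 2.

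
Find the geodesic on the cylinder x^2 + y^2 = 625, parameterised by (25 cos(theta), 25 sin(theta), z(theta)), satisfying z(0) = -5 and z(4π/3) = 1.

Parameterise the cylinder of radius R = 25 as
    r(θ) = (25 cos θ, 25 sin θ, z(θ)).
The arc-length element is
    ds = sqrt(625 + (dz/dθ)^2) dθ,
so the Lagrangian is L = sqrt(625 + z'^2).
L depends on z' only, not on z or θ, so ∂L/∂z = 0 and
    ∂L/∂z' = z' / sqrt(625 + z'^2).
The Euler-Lagrange equation gives
    d/dθ( z' / sqrt(625 + z'^2) ) = 0,
so z' is constant. Integrating once:
    z(θ) = a θ + b,
a helix on the cylinder (a straight line when the cylinder is unrolled). The constants a, b are determined by the endpoint conditions.
With endpoint conditions z(0) = -5 and z(4π/3) = 1: from z(0) = b we get b = -5, and a·4π/3 + -5 = 1 gives a = 9/(2π), so
    z(θ) = (9/(2π)) θ − 5.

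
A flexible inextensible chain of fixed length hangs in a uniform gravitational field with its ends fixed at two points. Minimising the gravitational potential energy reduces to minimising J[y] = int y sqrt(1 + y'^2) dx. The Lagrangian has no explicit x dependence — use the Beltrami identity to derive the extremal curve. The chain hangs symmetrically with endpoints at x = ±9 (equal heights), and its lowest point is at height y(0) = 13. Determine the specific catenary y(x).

The Lagrangian L(y, y') = y sqrt(1 + y'^2) has no explicit x dependence, so the Beltrami identity applies:
    L − y' ∂L/∂y' = C.
Compute ∂L/∂y' = y · y' / sqrt(1 + y'^2). Then
    L − y' ∂L/∂y'
    = y sqrt(1 + y'^2) − y · y'^2 / sqrt(1 + y'^2)
    = y (1 + y'^2 − y'^2) / sqrt(1 + y'^2)
    = y / sqrt(1 + y'^2) = C.
Squaring gives y^2 = C^2 (1 + y'^2), i.e.
    y'^2 = y^2 / C^2 − 1.
Separating variables,
    dy / sqrt(y^2 − C^2) = dx / C,
and integrating gives arccosh(y / C) = (x − a)/C, so
    y(x) = C cosh((x − a)/C),
the catenary. The constants C and a are fixed by the two endpoint conditions (and, for the hanging-chain problem, the length constraint selects C).
Now fit the given data. The endpoints x = ±9 are symmetric at equal height, so the catenary is even about its minimum: a = 0 and y(x) = C cosh(x/C). The lowest point is y(0) = C cosh(0) = C, and we are told y(0) = 13, so C = 13. Therefore
    y(x) = 13 cosh(x/13),
and at the endpoints
    y(±9) = 13 cosh(9/13).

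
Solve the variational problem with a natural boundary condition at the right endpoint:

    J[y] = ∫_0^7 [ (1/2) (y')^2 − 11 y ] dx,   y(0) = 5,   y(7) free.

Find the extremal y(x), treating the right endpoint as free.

The Lagrangian L = (1/2) (y')^2 − 11 y gives
    ∂L/∂y = −11,   ∂L/∂y' = y'.
Euler-Lagrange: d/dx(y') − (−11) = 0, i.e. y'' + 11 = 0, so
    y(x) = −(11/2) x^2 + C1 x + C2.
Fixed left endpoint y(0) = 5 ⇒ C2 = 5.
The right endpoint x = 7 is free, so the natural (transversality) condition is ∂L/∂y' |_{x=7} = 0, i.e. y'(7) = 0.
Compute y'(x) = −11 x + C1, so y'(7) = −77 + C1 = 0 ⇒ C1 = 77.
Therefore the extremal is
    y(x) = −(11/2) x^2 + 77 x + 5.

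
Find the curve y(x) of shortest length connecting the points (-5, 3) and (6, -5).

Arc-length functional: J[y] = ∫ sqrt(1 + (y')^2) dx.
Lagrangian L = sqrt(1 + (y')^2) has no explicit y dependence, so ∂L/∂y = 0 and the Euler-Lagrange equation gives
    d/dx( y' / sqrt(1 + (y')^2) ) = 0  ⇒  y' / sqrt(1 + (y')^2) = const.
Hence y' is constant, so y(x) is affine.
Fitting the endpoints (-5, 3) and (6, -5):
    slope m = ((-5) − 3) / (6 − (-5)) = -8/11,
    intercept c = 3 − m·(-5) = -7/11.
Extremal: y(x) = (-8/11) x - 7/11.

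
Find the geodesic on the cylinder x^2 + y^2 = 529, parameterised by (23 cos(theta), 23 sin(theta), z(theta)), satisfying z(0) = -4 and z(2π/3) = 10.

Parameterise the cylinder of radius R = 23 as
    r(θ) = (23 cos θ, 23 sin θ, z(θ)).
The arc-length element is
    ds = sqrt(529 + (dz/dθ)^2) dθ,
so the Lagrangian is L = sqrt(529 + z'^2).
L depends on z' only, not on z or θ, so ∂L/∂z = 0 and
    ∂L/∂z' = z' / sqrt(529 + z'^2).
The Euler-Lagrange equation gives
    d/dθ( z' / sqrt(529 + z'^2) ) = 0,
so z' is constant. Integrating once:
    z(θ) = a θ + b,
a helix on the cylinder (a straight line when the cylinder is unrolled). The constants a, b are determined by the endpoint conditions.
With endpoint conditions z(0) = -4 and z(2π/3) = 10: from z(0) = b we get b = -4, and a·2π/3 + -4 = 10 gives a = 21/π, so
    z(θ) = (21/π) θ − 4.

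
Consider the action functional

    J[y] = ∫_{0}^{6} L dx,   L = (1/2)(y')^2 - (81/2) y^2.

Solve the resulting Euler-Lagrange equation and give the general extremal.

The Lagrangian is L = (1/2)(y')^2 - (81/2) y^2.
∂L/∂y = -81y.
∂L/∂y' = y'.
The Euler-Lagrange equation d/dx(∂L/∂y') − ∂L/∂y = 0 becomes:
    y'' + 81 y = 0
General solution: y(x) = A sin(9x) + B cos(9x), where A and B are arbitrary constants fixed by the endpoint conditions.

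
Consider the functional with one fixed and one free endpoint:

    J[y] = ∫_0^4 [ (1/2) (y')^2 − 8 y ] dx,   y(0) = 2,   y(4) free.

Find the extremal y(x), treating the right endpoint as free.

The Lagrangian L = (1/2) (y')^2 − 8 y gives
    ∂L/∂y = −8,   ∂L/∂y' = y'.
Euler-Lagrange: d/dx(y') − (−8) = 0, i.e. y'' + 8 = 0, so
    y(x) = −(8/2) x^2 + C1 x + C2.
Fixed left endpoint y(0) = 2 ⇒ C2 = 2.
The right endpoint x = 4 is free, so the natural (transversality) condition is ∂L/∂y' |_{x=4} = 0, i.e. y'(4) = 0.
Compute y'(x) = −8 x + C1, so y'(4) = −32 + C1 = 0 ⇒ C1 = 32.
Therefore the extremal is
    y(x) = −4 x^2 + 32 x + 2.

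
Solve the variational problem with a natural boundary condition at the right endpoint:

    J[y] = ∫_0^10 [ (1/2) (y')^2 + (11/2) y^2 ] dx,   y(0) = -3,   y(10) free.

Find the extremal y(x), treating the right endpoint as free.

The Lagrangian L = (1/2) (y')^2 + (11/2) y^2 gives
    ∂L/∂y = 11 y,   ∂L/∂y' = y'.
Euler-Lagrange: y'' − 11 y = 0.
With k = sqrt(11), the general solution is
    y(x) = A cosh(sqrt(11) x) + B sinh(sqrt(11) x).
Fixed left endpoint y(0) = -3 ⇒ A = -3.
The right endpoint x = 10 is free, so the natural (transversality) condition is ∂L/∂y' |_{x=10} = 0, i.e. y'(10) = 0.
Compute y'(x) = A k sinh(k x) + B k cosh(k x), so
    y'(10) = A k sinh(k·10) + B k cosh(k·10) = 0
    ⇒ B = −A tanh(k·10) = 3 tanh(sqrt(11)·10).
Therefore the extremal is
    y(x) = −3 cosh(sqrt(11) x) + 3 tanh(sqrt(11)·10) sinh(sqrt(11) x).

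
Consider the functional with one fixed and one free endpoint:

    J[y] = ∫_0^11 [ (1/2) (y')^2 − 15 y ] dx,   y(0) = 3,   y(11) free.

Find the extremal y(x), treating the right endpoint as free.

The Lagrangian L = (1/2) (y')^2 − 15 y gives
    ∂L/∂y = −15,   ∂L/∂y' = y'.
Euler-Lagrange: d/dx(y') − (−15) = 0, i.e. y'' + 15 = 0, so
    y(x) = −(15/2) x^2 + C1 x + C2.
Fixed left endpoint y(0) = 3 ⇒ C2 = 3.
The right endpoint x = 11 is free, so the natural (transversality) condition is ∂L/∂y' |_{x=11} = 0, i.e. y'(11) = 0.
Compute y'(x) = −15 x + C1, so y'(11) = −165 + C1 = 0 ⇒ C1 = 165.
Therefore the extremal is
    y(x) = −(15/2) x^2 + 165 x + 3.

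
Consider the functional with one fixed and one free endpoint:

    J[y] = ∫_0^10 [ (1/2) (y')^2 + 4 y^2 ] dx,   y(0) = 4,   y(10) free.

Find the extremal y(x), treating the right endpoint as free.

The Lagrangian L = (1/2) (y')^2 + 4 y^2 gives
    ∂L/∂y = 8 y,   ∂L/∂y' = y'.
Euler-Lagrange: y'' − 8 y = 0.
With k = sqrt(8), the general solution is
    y(x) = A cosh(sqrt(8) x) + B sinh(sqrt(8) x).
Fixed left endpoint y(0) = 4 ⇒ A = 4.
The right endpoint x = 10 is free, so the natural (transversality) condition is ∂L/∂y' |_{x=10} = 0, i.e. y'(10) = 0.
Compute y'(x) = A k sinh(k x) + B k cosh(k x), so
    y'(10) = A k sinh(k·10) + B k cosh(k·10) = 0
    ⇒ B = −A tanh(k·10) = − 4 tanh(sqrt(8)·10).
Therefore the extremal is
    y(x) = 4 cosh(sqrt(8) x) − 4 tanh(sqrt(8)·10) sinh(sqrt(8) x).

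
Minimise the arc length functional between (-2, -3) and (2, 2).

Arc-length functional: J[y] = ∫ sqrt(1 + (y')^2) dx.
Lagrangian L = sqrt(1 + (y')^2) has no explicit y dependence, so ∂L/∂y = 0 and the Euler-Lagrange equation gives
    d/dx( y' / sqrt(1 + (y')^2) ) = 0  ⇒  y' / sqrt(1 + (y')^2) = const.
Hence y' is constant, so y(x) is affine.
Fitting the endpoints (-2, -3) and (2, 2):
    slope m = (2 − (-3)) / (2 − (-2)) = 5/4,
    intercept c = (-3) − m·(-2) = -1/2.
Extremal: y(x) = (5/4) x - 1/2.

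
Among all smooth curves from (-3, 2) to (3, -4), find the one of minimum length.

Arc-length functional: J[y] = ∫ sqrt(1 + (y')^2) dx.
Lagrangian L = sqrt(1 + (y')^2) has no explicit y dependence, so ∂L/∂y = 0 and the Euler-Lagrange equation gives
    d/dx( y' / sqrt(1 + (y')^2) ) = 0  ⇒  y' / sqrt(1 + (y')^2) = const.
Hence y' is constant, so y(x) is affine.
Fitting the endpoints (-3, 2) and (3, -4):
    slope m = ((-4) − 2) / (3 − (-3)) = -1,
    intercept c = 2 − m·(-3) = -1.
Extremal: y(x) = -x - 1.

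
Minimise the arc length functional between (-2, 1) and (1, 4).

Arc-length functional: J[y] = ∫ sqrt(1 + (y')^2) dx.
Lagrangian L = sqrt(1 + (y')^2) has no explicit y dependence, so ∂L/∂y = 0 and the Euler-Lagrange equation gives
    d/dx( y' / sqrt(1 + (y')^2) ) = 0  ⇒  y' / sqrt(1 + (y')^2) = const.
Hence y' is constant, so y(x) is affine.
Fitting the endpoints (-2, 1) and (1, 4):
    slope m = (4 − 1) / (1 − (-2)) = 1,
    intercept c = 1 − m·(-2) = 3.
Extremal: y(x) = x + 3.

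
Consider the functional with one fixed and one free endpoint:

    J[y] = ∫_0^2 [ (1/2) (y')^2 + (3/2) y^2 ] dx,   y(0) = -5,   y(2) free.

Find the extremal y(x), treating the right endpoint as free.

The Lagrangian L = (1/2) (y')^2 + (3/2) y^2 gives
    ∂L/∂y = 3 y,   ∂L/∂y' = y'.
Euler-Lagrange: y'' − 3 y = 0.
With k = sqrt(3), the general solution is
    y(x) = A cosh(sqrt(3) x) + B sinh(sqrt(3) x).
Fixed left endpoint y(0) = -5 ⇒ A = -5.
The right endpoint x = 2 is free, so the natural (transversality) condition is ∂L/∂y' |_{x=2} = 0, i.e. y'(2) = 0.
Compute y'(x) = A k sinh(k x) + B k cosh(k x), so
    y'(2) = A k sinh(k·2) + B k cosh(k·2) = 0
    ⇒ B = −A tanh(k·2) = 5 tanh(sqrt(3)·2).
Therefore the extremal is
    y(x) = −5 cosh(sqrt(3) x) + 5 tanh(sqrt(3)·2) sinh(sqrt(3) x).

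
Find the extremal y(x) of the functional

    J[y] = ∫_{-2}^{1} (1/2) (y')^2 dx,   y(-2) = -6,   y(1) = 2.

The Lagrangian is L = (1/2) (y')^2.
Compute ∂L/∂y = 0, ∂L/∂y' = y'.
The Euler-Lagrange equation d/dx(∂L/∂y') − ∂L/∂y = 0 reduces to
    y'' = 0.
Its general solution is
    y(x) = A x + B,
with A, B fixed by the endpoint conditions.
Applying the endpoint conditions y(-2) = -6 and y(1) = 2: solve A·-2 + B = -6 and A·1 + B = 2. Subtracting gives A(1 − -2) = 2 − -6, so A = 8/3, and B = -6 − A·-2 = -2/3. Therefore
    y(x) = (8/3) x - 2/3.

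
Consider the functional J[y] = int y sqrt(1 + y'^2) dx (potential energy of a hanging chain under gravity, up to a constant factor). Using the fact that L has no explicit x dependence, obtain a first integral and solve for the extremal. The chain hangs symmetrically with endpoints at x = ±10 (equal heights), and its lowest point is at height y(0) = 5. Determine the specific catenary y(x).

The Lagrangian L(y, y') = y sqrt(1 + y'^2) has no explicit x dependence, so the Beltrami identity applies:
    L − y' ∂L/∂y' = C.
Compute ∂L/∂y' = y · y' / sqrt(1 + y'^2). Then
    L − y' ∂L/∂y'
    = y sqrt(1 + y'^2) − y · y'^2 / sqrt(1 + y'^2)
    = y (1 + y'^2 − y'^2) / sqrt(1 + y'^2)
    = y / sqrt(1 + y'^2) = C.
Squaring gives y^2 = C^2 (1 + y'^2), i.e.
    y'^2 = y^2 / C^2 − 1.
Separating variables,
    dy / sqrt(y^2 − C^2) = dx / C,
and integrating gives arccosh(y / C) = (x − a)/C, so
    y(x) = C cosh((x − a)/C),
the catenary. The constants C and a are fixed by the two endpoint conditions (and, for the hanging-chain problem, the length constraint selects C).
Now fit the given data. The endpoints x = ±10 are symmetric at equal height, so the catenary is even about its minimum: a = 0 and y(x) = C cosh(x/C). The lowest point is y(0) = C cosh(0) = C, and we are told y(0) = 5, so C = 5. Therefore
    y(x) = 5 cosh(x/5),
and at the endpoints
    y(±10) = 5 cosh(10/5).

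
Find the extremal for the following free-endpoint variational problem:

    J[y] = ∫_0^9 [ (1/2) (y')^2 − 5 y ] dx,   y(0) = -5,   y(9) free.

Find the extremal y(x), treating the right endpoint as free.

The Lagrangian L = (1/2) (y')^2 − 5 y gives
    ∂L/∂y = −5,   ∂L/∂y' = y'.
Euler-Lagrange: d/dx(y') − (−5) = 0, i.e. y'' + 5 = 0, so
    y(x) = −(5/2) x^2 + C1 x + C2.
Fixed left endpoint y(0) = -5 ⇒ C2 = -5.
The right endpoint x = 9 is free, so the natural (transversality) condition is ∂L/∂y' |_{x=9} = 0, i.e. y'(9) = 0.
Compute y'(x) = −5 x + C1, so y'(9) = −45 + C1 = 0 ⇒ C1 = 45.
Therefore the extremal is
    y(x) = −(5/2) x^2 + 45 x − 5.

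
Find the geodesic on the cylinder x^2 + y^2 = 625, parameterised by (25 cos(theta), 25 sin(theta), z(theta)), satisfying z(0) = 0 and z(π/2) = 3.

Parameterise the cylinder of radius R = 25 as
    r(θ) = (25 cos θ, 25 sin θ, z(θ)).
The arc-length element is
    ds = sqrt(625 + (dz/dθ)^2) dθ,
so the Lagrangian is L = sqrt(625 + z'^2).
L depends on z' only, not on z or θ, so ∂L/∂z = 0 and
    ∂L/∂z' = z' / sqrt(625 + z'^2).
The Euler-Lagrange equation gives
    d/dθ( z' / sqrt(625 + z'^2) ) = 0,
so z' is constant. Integrating once:
    z(θ) = a θ + b,
a helix on the cylinder (a straight line when the cylinder is unrolled). The constants a, b are determined by the endpoint conditions.
With endpoint conditions z(0) = 0 and z(π/2) = 3: from z(0) = b we get b = 0, and a·π/2 + 0 = 3 gives a = 6/π, so
    z(θ) = (6/π) θ.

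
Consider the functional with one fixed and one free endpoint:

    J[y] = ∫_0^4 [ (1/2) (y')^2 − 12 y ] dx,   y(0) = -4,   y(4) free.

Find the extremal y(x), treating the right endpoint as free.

The Lagrangian L = (1/2) (y')^2 − 12 y gives
    ∂L/∂y = −12,   ∂L/∂y' = y'.
Euler-Lagrange: d/dx(y') − (−12) = 0, i.e. y'' + 12 = 0, so
    y(x) = −(12/2) x^2 + C1 x + C2.
Fixed left endpoint y(0) = -4 ⇒ C2 = -4.
The right endpoint x = 4 is free, so the natural (transversality) condition is ∂L/∂y' |_{x=4} = 0, i.e. y'(4) = 0.
Compute y'(x) = −12 x + C1, so y'(4) = −48 + C1 = 0 ⇒ C1 = 48.
Therefore the extremal is
    y(x) = −6 x^2 + 48 x − 4.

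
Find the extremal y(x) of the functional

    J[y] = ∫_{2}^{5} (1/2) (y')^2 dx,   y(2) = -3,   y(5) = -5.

The Lagrangian is L = (1/2) (y')^2.
Compute ∂L/∂y = 0, ∂L/∂y' = y'.
The Euler-Lagrange equation d/dx(∂L/∂y') − ∂L/∂y = 0 reduces to
    y'' = 0.
Its general solution is
    y(x) = A x + B,
with A, B fixed by the endpoint conditions.
Applying the endpoint conditions y(2) = -3 and y(5) = -5: solve A·2 + B = -3 and A·5 + B = -5. Subtracting gives A(5 − 2) = -5 − -3, so A = -2/3, and B = -3 − A·2 = -5/3. Therefore
    y(x) = (-2/3) x - 5/3.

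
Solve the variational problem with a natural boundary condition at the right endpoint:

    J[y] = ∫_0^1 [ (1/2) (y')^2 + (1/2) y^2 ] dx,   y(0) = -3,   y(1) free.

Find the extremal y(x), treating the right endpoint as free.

The Lagrangian L = (1/2) (y')^2 + (1/2) y^2 gives
    ∂L/∂y = 1 y,   ∂L/∂y' = y'.
Euler-Lagrange: y'' − y = 0.
With k = 1, the general solution is
    y(x) = A cosh(x) + B sinh(x).
Fixed left endpoint y(0) = -3 ⇒ A = -3.
The right endpoint x = 1 is free, so the natural (transversality) condition is ∂L/∂y' |_{x=1} = 0, i.e. y'(1) = 0.
Compute y'(x) = A k sinh(k x) + B k cosh(k x), so
    y'(1) = A k sinh(k·1) + B k cosh(k·1) = 0
    ⇒ B = −A tanh(k·1) = 3 tanh(1·1).
Therefore the extremal is
    y(x) = −3 cosh(1 x) + 3 tanh(1·1) sinh(1 x).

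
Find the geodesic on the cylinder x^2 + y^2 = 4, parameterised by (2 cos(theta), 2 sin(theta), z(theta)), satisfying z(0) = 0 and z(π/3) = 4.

Parameterise the cylinder of radius R = 2 as
    r(θ) = (2 cos θ, 2 sin θ, z(θ)).
The arc-length element is
    ds = sqrt(4 + (dz/dθ)^2) dθ,
so the Lagrangian is L = sqrt(4 + z'^2).
L depends on z' only, not on z or θ, so ∂L/∂z = 0 and
    ∂L/∂z' = z' / sqrt(4 + z'^2).
The Euler-Lagrange equation gives
    d/dθ( z' / sqrt(4 + z'^2) ) = 0,
so z' is constant. Integrating once:
    z(θ) = a θ + b,
a helix on the cylinder (a straight line when the cylinder is unrolled). The constants a, b are determined by the endpoint conditions.
With endpoint conditions z(0) = 0 and z(π/3) = 4: from z(0) = b we get b = 0, and a·π/3 + 0 = 4 gives a = 12/π, so
    z(θ) = (12/π) θ.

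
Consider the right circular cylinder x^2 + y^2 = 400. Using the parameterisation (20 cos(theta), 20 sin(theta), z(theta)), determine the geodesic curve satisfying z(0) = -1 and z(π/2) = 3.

Parameterise the cylinder of radius R = 20 as
    r(θ) = (20 cos θ, 20 sin θ, z(θ)).
The arc-length element is
    ds = sqrt(400 + (dz/dθ)^2) dθ,
so the Lagrangian is L = sqrt(400 + z'^2).
L depends on z' only, not on z or θ, so ∂L/∂z = 0 and
    ∂L/∂z' = z' / sqrt(400 + z'^2).
The Euler-Lagrange equation gives
    d/dθ( z' / sqrt(400 + z'^2) ) = 0,
so z' is constant. Integrating once:
    z(θ) = a θ + b,
a helix on the cylinder (a straight line when the cylinder is unrolled). The constants a, b are determined by the endpoint conditions.
With endpoint conditions z(0) = -1 and z(π/2) = 3: from z(0) = b we get b = -1, and a·π/2 + -1 = 3 gives a = 8/π, so
    z(θ) = (8/π) θ − 1.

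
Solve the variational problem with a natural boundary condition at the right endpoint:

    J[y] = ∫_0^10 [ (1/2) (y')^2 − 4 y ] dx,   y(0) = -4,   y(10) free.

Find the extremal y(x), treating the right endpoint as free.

The Lagrangian L = (1/2) (y')^2 − 4 y gives
    ∂L/∂y = −4,   ∂L/∂y' = y'.
Euler-Lagrange: d/dx(y') − (−4) = 0, i.e. y'' + 4 = 0, so
    y(x) = −(4/2) x^2 + C1 x + C2.
Fixed left endpoint y(0) = -4 ⇒ C2 = -4.
The right endpoint x = 10 is free, so the natural (transversality) condition is ∂L/∂y' |_{x=10} = 0, i.e. y'(10) = 0.
Compute y'(x) = −4 x + C1, so y'(10) = −40 + C1 = 0 ⇒ C1 = 40.
Therefore the extremal is
    y(x) = −2 x^2 + 40 x − 4.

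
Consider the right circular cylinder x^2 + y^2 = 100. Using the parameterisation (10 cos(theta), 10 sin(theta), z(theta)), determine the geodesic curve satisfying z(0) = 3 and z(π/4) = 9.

Parameterise the cylinder of radius R = 10 as
    r(θ) = (10 cos θ, 10 sin θ, z(θ)).
The arc-length element is
    ds = sqrt(100 + (dz/dθ)^2) dθ,
so the Lagrangian is L = sqrt(100 + z'^2).
L depends on z' only, not on z or θ, so ∂L/∂z = 0 and
    ∂L/∂z' = z' / sqrt(100 + z'^2).
The Euler-Lagrange equation gives
    d/dθ( z' / sqrt(100 + z'^2) ) = 0,
so z' is constant. Integrating once:
    z(θ) = a θ + b,
a helix on the cylinder (a straight line when the cylinder is unrolled). The constants a, b are determined by the endpoint conditions.
With endpoint conditions z(0) = 3 and z(π/4) = 9: from z(0) = b we get b = 3, and a·π/4 + 3 = 9 gives a = 24/π, so
    z(θ) = (24/π) θ + 3.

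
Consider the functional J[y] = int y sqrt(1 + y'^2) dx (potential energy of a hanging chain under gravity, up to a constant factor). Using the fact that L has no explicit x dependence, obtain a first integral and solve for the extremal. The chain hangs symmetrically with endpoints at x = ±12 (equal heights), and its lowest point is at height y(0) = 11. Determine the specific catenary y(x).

The Lagrangian L(y, y') = y sqrt(1 + y'^2) has no explicit x dependence, so the Beltrami identity applies:
    L − y' ∂L/∂y' = C.
Compute ∂L/∂y' = y · y' / sqrt(1 + y'^2). Then
    L − y' ∂L/∂y'
    = y sqrt(1 + y'^2) − y · y'^2 / sqrt(1 + y'^2)
    = y (1 + y'^2 − y'^2) / sqrt(1 + y'^2)
    = y / sqrt(1 + y'^2) = C.
Squaring gives y^2 = C^2 (1 + y'^2), i.e.
    y'^2 = y^2 / C^2 − 1.
Separating variables,
    dy / sqrt(y^2 − C^2) = dx / C,
and integrating gives arccosh(y / C) = (x − a)/C, so
    y(x) = C cosh((x − a)/C),
the catenary. The constants C and a are fixed by the two endpoint conditions (and, for the hanging-chain problem, the length constraint selects C).
Now fit the given data. The endpoints x = ±12 are symmetric at equal height, so the catenary is even about its minimum: a = 0 and y(x) = C cosh(x/C). The lowest point is y(0) = C cosh(0) = C, and we are told y(0) = 11, so C = 11. Therefore
    y(x) = 11 cosh(x/11),
and at the endpoints
    y(±12) = 11 cosh(12/11).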